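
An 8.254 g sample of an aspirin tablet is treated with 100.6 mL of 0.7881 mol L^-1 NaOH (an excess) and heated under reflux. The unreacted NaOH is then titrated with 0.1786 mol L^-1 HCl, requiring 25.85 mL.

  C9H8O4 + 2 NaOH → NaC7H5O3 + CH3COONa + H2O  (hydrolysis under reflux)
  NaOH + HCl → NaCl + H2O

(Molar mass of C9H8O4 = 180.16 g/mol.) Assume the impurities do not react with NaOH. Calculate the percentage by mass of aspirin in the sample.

81.49 %

n(NaOH) added = 0.1006 × 0.7881 = 0.07928 mol
n(HCl) used in back-titration = 0.02585 × 0.1786 = 4.617 × 10^-3 mol
n(NaOH) left over = 4.617 × 10^-3 mol (1:1 ratio)
n(NaOH) consumed by analyte = 0.07928 − 4.617 × 10^-3 = 0.07467 mol
From the 1:2 ratio, n(C9H8O4) = 1/2 × 0.07467 = 0.03733 mol
mass of C9H8O4 = 0.03733 × 180.16 = 6.726 g
% C9H8O4 = 6.726 / 8.254 × 100 = 81.49 %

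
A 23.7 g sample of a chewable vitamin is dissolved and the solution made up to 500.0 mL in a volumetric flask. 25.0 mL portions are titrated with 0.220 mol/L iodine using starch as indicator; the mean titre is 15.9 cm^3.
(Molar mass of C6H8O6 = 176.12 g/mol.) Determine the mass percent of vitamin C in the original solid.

C6H8O6 + I2 → C6H6O6 + 2 HI
n(I2) per titration = 0.0159 × 0.220 = 3.50 × 10^-3 mol
n(C6H8O6) in each aliquot = 3.50 × 10^-3 mol (1:1 ratio)
n(C6H8O6) in the whole flask = 3.50 × 10^-3 × 500.0/25.0 = 0.0700 mol
mass of C6H8O6 = 0.0700 × 176.12 = 12.3 g
% C6H8O6 = 12.3 / 23.7 × 100 = 52.0 %

52.0 %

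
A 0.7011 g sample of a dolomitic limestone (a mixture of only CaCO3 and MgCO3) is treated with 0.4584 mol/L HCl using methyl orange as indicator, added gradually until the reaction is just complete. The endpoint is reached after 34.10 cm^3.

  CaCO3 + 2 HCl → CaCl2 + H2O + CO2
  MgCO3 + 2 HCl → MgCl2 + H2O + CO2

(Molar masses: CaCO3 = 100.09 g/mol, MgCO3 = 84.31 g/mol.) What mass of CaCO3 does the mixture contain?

0.2674 g

n(HCl) = 0.03410 × 0.4584 = 0.01563 mol
Let x = n(CaCO3), y = n(MgCO3).
Titrant: 2x + 2y = 0.01563;  mass: 100.09x + 84.31y = 0.7011
Solving, x = 2.672 × 10^-3 mol, y = 5.144 × 10^-3 mol
mass of CaCO3 = 2.672 × 10^-3 × 100.09 = 0.2674 g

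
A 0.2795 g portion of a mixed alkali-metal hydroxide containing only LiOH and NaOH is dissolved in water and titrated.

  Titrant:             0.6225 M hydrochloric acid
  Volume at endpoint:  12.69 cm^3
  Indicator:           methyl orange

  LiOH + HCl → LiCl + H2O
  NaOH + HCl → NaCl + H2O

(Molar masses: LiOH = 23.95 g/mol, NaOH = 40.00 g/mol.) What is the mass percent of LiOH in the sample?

19.48 %

n(HCl) = 0.01269 × 0.6225 = 7.900 × 10^-3 mol
Let x = n(LiOH), y = n(NaOH).
Titrant: 1x + 1y = 7.900 × 10^-3;  mass: 23.95x + 40.00y = 0.2795
Solving, x = 2.273 × 10^-3 mol, y = 5.627 × 10^-3 mol
mass of LiOH = 2.273 × 10^-3 × 23.95 = 0.05444 g
% LiOH = 0.05444 / 0.2795 × 100 = 19.48 %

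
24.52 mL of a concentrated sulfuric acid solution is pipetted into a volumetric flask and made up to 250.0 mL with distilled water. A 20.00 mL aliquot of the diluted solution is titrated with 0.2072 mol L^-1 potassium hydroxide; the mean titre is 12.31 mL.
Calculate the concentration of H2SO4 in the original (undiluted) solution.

0.6501 mol/L

H2SO4 + 2 KOH → K2SO4 + 2 H2O
n(KOH) = 0.01231 × 0.2072 = 2.551 × 10^-3 mol
From the 1:2 ratio, n(H2SO4) in the aliquot = 1/2 × 2.551 × 10^-3 = 1.275 × 10^-3 mol
[H2SO4]_dilute = 1.275 × 10^-3 / 0.02000 = 0.06377 mol/L
Dilution factor = 250.0 / 24.52 = 10.20
[H2SO4]_stock = 0.06377 × 10.20 = 0.6501 mol/L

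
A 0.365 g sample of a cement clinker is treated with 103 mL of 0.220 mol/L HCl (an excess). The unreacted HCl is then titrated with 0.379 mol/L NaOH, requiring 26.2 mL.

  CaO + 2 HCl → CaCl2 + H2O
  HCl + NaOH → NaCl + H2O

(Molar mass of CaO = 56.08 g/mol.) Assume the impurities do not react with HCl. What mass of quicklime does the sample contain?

0.357 g

n(HCl) added = 0.103 × 0.220 = 0.0227 mol
n(NaOH) used in back-titration = 0.0262 × 0.379 = 9.93 × 10^-3 mol
n(HCl) left over = 9.93 × 10^-3 mol (1:1 ratio)
n(HCl) consumed by analyte = 0.0227 − 9.93 × 10^-3 = 0.0127 mol
From the 1:2 ratio, n(CaO) = 1/2 × 0.0127 = 6.37 × 10^-3 mol
mass of CaO = 6.37 × 10^-3 × 56.08 = 0.357 g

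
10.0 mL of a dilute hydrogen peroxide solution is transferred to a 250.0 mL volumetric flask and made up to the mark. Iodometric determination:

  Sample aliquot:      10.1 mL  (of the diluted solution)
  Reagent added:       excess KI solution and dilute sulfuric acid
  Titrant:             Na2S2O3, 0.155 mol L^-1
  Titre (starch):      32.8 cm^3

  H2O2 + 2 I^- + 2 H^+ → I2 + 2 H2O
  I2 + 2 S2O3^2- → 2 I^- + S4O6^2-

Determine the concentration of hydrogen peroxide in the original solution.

n(S2O3^2-) = 0.0328 × 0.155 = 5.08 × 10^-3 mol
n(I2) = n(S2O3^2-)/2 = 2.54 × 10^-3 mol
n(H2O2) in the aliquot = 2.54 × 10^-3 mol (1:1 ratio)
[H2O2]_dilute = 2.54 × 10^-3 / 0.0101 = 0.252 mol/L
[H2O2]_original = 0.252 × 250.0/10.0 = 6.29 mol/L

6.29 mol/L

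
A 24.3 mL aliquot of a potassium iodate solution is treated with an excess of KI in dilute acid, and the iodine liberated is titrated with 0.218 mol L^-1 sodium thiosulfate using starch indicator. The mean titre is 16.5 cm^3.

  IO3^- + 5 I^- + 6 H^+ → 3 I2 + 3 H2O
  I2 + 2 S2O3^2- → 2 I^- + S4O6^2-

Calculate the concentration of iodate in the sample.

n(S2O3^2-) = 0.0165 × 0.218 = 3.60 × 10^-3 mol
n(I2) = n(S2O3^2-)/2 = 1.80 × 10^-3 mol
From the 1:3 ratio, n(IO3^-) in the aliquot = 1/3 × 1.80 × 10^-3 = 5.99 × 10^-4 mol
[IO3^-] = 5.99 × 10^-4 / 0.0243 = 0.0247 mol/L

0.0247 mol/L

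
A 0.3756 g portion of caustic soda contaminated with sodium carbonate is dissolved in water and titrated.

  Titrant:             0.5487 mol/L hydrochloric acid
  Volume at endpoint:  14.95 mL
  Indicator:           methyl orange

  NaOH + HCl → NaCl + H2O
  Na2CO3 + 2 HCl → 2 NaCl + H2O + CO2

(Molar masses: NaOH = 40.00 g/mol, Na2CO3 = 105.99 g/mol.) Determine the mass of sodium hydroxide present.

n(HCl) = 0.01495 × 0.5487 = 8.203 × 10^-3 mol
Let x = n(NaOH), y = n(Na2CO3).
Titrant: 1x + 2y = 8.203 × 10^-3;  mass: 40.00x + 105.99y = 0.3756
Solving, x = 4.550 × 10^-3 mol, y = 1.827 × 10^-3 mol
mass of NaOH = 4.550 × 10^-3 × 40.00 = 0.1820 g

0.1820 g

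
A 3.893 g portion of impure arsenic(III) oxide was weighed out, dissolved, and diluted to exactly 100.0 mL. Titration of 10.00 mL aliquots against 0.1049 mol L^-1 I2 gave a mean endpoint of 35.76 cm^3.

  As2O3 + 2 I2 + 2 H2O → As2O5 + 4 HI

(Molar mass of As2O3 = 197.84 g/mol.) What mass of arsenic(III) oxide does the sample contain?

3.711 g

n(I2) per titration = 0.03576 × 0.1049 = 3.751 × 10^-3 mol
From the 1:2 ratio, n(As2O3) in each aliquot = 1/2 × 3.751 × 10^-3 = 1.876 × 10^-3 mol
n(As2O3) in the whole flask = 1.876 × 10^-3 × 100.0/10.00 = 0.01876 mol
mass of As2O3 = 0.01876 × 197.84 = 3.711 g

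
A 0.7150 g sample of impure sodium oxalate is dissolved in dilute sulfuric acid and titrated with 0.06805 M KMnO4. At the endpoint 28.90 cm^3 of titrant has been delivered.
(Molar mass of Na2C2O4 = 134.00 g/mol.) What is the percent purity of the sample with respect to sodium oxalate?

2 MnO4^- + 5 C2O4^2- + 16 H^+ → 2 Mn^2+ + 10 CO2 + 8 H2O
n(KMnO4) = 0.02890 L × 0.06805 mol/L = 1.967 × 10^-3 mol
From the 5:2 ratio, n(Na2C2O4) = 5/2 × 1.967 × 10^-3 = 4.917 × 10^-3 mol
mass of Na2C2O4 = 4.917 × 10^-3 × 134.00 g/mol = 0.6588 g
% Na2C2O4 = 0.6588 / 0.7150 × 100 = 92.14 %

92.14 %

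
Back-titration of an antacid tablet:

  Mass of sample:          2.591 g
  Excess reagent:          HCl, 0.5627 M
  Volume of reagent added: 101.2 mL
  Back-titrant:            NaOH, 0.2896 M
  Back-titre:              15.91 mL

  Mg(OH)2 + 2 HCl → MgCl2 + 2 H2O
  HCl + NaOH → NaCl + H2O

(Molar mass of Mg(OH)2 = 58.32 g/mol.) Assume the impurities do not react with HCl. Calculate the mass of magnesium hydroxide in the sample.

1.526 g

n(HCl) added = 0.1012 × 0.5627 = 0.05695 mol
n(NaOH) used in back-titration = 0.01591 × 0.2896 = 4.608 × 10^-3 mol
n(HCl) left over = 4.608 × 10^-3 mol (1:1 ratio)
n(HCl) consumed by analyte = 0.05695 − 4.608 × 10^-3 = 0.05234 mol
From the 1:2 ratio, n(Mg(OH)2) = 1/2 × 0.05234 = 0.02617 mol
mass of Mg(OH)2 = 0.02617 × 58.32 = 1.526 g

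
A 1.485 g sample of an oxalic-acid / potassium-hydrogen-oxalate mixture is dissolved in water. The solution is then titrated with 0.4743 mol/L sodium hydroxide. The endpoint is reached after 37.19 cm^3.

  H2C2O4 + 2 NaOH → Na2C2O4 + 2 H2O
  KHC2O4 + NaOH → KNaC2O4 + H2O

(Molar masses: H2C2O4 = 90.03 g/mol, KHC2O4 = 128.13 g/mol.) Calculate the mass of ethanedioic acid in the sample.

n(NaOH) = 0.03719 × 0.4743 = 0.01764 mol
Let x = n(H2C2O4), y = n(KHC2O4).
Titrant: 2x + 1y = 0.01764;  mass: 90.03x + 128.13y = 1.485
Solving, x = 4.663 × 10^-3 mol, y = 8.313 × 10^-3 mol
mass of H2C2O4 = 4.663 × 10^-3 × 90.03 = 0.4198 g

0.4198 g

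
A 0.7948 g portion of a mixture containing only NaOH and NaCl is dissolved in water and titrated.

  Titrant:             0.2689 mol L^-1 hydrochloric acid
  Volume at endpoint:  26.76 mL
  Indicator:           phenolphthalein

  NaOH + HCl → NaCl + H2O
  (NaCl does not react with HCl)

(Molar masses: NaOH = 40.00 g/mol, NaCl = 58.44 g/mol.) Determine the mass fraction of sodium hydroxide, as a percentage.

n(HCl) = 0.02676 × 0.2689 = 7.196 × 10^-3 mol
Let x = n(NaOH), y = n(NaCl).
Titrant: 1x = 7.196 × 10^-3;  mass: 40.00x + 58.44y = 0.7948
Solving, x = 7.196 × 10^-3 mol, y = 8.675 × 10^-3 mol
mass of NaOH = 7.196 × 10^-3 × 40.00 = 0.2878 g
% NaOH = 0.2878 / 0.7948 × 100 = 36.21 %

36.21 %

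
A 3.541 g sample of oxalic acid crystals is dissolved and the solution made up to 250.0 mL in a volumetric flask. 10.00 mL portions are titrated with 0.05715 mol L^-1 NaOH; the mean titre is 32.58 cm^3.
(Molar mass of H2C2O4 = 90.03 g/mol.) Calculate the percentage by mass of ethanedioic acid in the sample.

59.18 %

H2C2O4 + 2 NaOH → Na2C2O4 + 2 H2O
n(NaOH) per titration = 0.03258 × 0.05715 = 1.862 × 10^-3 mol
From the 1:2 ratio, n(H2C2O4) in each aliquot = 1/2 × 1.862 × 10^-3 = 9.310 × 10^-4 mol
n(H2C2O4) in the whole flask = 9.310 × 10^-4 × 250.0/10.00 = 0.02327 mol
mass of H2C2O4 = 0.02327 × 90.03 = 2.095 g
% H2C2O4 = 2.095 / 3.541 × 100 = 59.18 %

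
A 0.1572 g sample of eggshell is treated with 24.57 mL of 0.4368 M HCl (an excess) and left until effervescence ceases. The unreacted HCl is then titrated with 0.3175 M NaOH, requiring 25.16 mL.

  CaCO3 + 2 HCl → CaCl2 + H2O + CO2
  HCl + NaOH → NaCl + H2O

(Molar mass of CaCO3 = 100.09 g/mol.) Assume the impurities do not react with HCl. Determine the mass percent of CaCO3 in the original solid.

n(HCl) added = 0.02457 × 0.4368 = 0.01073 mol
n(NaOH) used in back-titration = 0.02516 × 0.3175 = 7.988 × 10^-3 mol
n(HCl) left over = 7.988 × 10^-3 mol (1:1 ratio)
n(HCl) consumed by analyte = 0.01073 − 7.988 × 10^-3 = 2.744 × 10^-3 mol
From the 1:2 ratio, n(CaCO3) = 1/2 × 2.744 × 10^-3 = 1.372 × 10^-3 mol
mass of CaCO3 = 1.372 × 10^-3 × 100.09 = 0.1373 g
% CaCO3 = 0.1373 / 0.1572 × 100 = 87.35 %

87.35 %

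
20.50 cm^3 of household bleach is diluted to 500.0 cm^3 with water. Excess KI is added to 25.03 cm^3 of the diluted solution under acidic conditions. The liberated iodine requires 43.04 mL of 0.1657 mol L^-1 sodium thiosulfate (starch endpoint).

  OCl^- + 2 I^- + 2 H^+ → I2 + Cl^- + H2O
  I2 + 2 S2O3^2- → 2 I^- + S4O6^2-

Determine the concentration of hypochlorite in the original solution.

n(S2O3^2-) = 0.04304 × 0.1657 = 7.132 × 10^-3 mol
n(I2) = n(S2O3^2-)/2 = 3.566 × 10^-3 mol
n(OCl^-) in the aliquot = 3.566 × 10^-3 mol (1:1 ratio)
[OCl^-]_dilute = 3.566 × 10^-3 / 0.02503 = 0.1425 mol/L
[OCl^-]_original = 0.1425 × 500.0/20.50 = 3.475 mol/L

3.475 mol/L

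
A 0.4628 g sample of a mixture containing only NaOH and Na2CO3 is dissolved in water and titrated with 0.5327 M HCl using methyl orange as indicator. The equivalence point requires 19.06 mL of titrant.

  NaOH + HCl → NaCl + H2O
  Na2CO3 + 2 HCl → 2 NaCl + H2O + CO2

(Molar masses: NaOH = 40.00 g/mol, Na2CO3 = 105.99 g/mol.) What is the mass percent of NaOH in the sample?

n(HCl) = 0.01906 × 0.5327 = 0.01015 mol
Let x = n(NaOH), y = n(Na2CO3).
Titrant: 1x + 2y = 0.01015;  mass: 40.00x + 105.99y = 0.4628
Solving, x = 5.792 × 10^-3 mol, y = 2.180 × 10^-3 mol
mass of NaOH = 5.792 × 10^-3 × 40.00 = 0.2317 g
% NaOH = 0.2317 / 0.4628 × 100 = 50.06 %

50.06 %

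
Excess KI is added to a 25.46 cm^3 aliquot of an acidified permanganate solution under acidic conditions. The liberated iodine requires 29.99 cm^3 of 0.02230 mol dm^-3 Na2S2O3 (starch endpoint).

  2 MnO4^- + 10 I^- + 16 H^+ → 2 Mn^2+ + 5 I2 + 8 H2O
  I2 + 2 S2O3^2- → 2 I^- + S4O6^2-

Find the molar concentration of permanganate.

0.005254 mol/L

n(S2O3^2-) = 0.02999 × 0.02230 = 6.688 × 10^-4 mol
n(I2) = n(S2O3^2-)/2 = 3.344 × 10^-4 mol
From the 2:5 ratio, n(MnO4^-) in the aliquot = 2/5 × 3.344 × 10^-4 = 1.338 × 10^-4 mol
[MnO4^-] = 1.338 × 10^-4 / 0.02546 = 0.005254 mol/L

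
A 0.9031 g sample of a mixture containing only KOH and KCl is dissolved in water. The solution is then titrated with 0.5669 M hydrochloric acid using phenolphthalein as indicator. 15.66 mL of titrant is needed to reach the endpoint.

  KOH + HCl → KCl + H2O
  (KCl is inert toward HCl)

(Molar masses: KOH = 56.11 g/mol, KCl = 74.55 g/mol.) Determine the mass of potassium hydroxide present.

n(HCl) = 0.01566 × 0.5669 = 8.878 × 10^-3 mol
Let x = n(KOH), y = n(KCl).
Titrant: 1x = 8.878 × 10^-3;  mass: 56.11x + 74.55y = 0.9031
Solving, x = 8.878 × 10^-3 mol, y = 5.432 × 10^-3 mol
mass of KOH = 8.878 × 10^-3 × 56.11 = 0.4981 g

0.4981 g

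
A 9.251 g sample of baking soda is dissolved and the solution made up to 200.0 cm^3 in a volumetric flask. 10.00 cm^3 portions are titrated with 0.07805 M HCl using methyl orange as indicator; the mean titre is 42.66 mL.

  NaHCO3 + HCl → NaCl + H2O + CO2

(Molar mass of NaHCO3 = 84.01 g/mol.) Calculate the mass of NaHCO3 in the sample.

n(HCl) per titration = 0.04266 × 0.07805 = 3.330 × 10^-3 mol
n(NaHCO3) in each aliquot = 3.330 × 10^-3 mol (1:1 ratio)
n(NaHCO3) in the whole flask = 3.330 × 10^-3 × 200.0/10.00 = 0.06659 mol
mass of NaHCO3 = 0.06659 × 84.01 = 5.594 g

5.594 g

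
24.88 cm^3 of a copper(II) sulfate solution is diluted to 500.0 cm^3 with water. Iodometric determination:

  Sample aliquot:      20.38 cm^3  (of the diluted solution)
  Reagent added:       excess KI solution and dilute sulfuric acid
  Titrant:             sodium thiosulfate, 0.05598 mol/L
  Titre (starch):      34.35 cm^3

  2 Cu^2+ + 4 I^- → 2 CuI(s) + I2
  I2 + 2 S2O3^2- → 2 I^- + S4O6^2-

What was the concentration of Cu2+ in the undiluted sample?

1.896 mol/L

n(S2O3^2-) = 0.03435 × 0.05598 = 1.923 × 10^-3 mol
n(I2) = n(S2O3^2-)/2 = 9.615 × 10^-4 mol
From the 2:1 ratio, n(Cu2+) in the aliquot = 2/1 × 9.615 × 10^-4 = 1.923 × 10^-3 mol
[Cu2+]_dilute = 1.923 × 10^-3 / 0.02038 = 0.09435 mol/L
[Cu2+]_original = 0.09435 × 500.0/24.88 = 1.896 mol/L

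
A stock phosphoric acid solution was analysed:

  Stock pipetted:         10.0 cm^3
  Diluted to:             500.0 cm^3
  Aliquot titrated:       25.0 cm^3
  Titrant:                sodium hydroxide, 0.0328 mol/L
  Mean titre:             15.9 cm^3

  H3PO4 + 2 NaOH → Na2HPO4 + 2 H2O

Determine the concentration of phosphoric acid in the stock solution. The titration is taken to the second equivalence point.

n(NaOH) = 0.0159 × 0.0328 = 5.22 × 10^-4 mol
From the 1:2 ratio, n(H3PO4) in the aliquot = 1/2 × 5.22 × 10^-4 = 2.61 × 10^-4 mol
[H3PO4]_dilute = 2.61 × 10^-4 / 0.0250 = 0.0104 mol/L
Dilution factor = 500.0 / 10.0 = 50.00
[H3PO4]_stock = 0.0104 × 50.00 = 0.522 mol/L

0.522 mol/L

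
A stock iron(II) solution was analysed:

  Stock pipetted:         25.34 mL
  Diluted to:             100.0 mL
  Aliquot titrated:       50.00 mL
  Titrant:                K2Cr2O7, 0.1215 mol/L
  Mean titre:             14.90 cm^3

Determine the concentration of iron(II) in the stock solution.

Cr2O7^2- + 6 Fe^2+ + 14 H^+ → 2 Cr^3+ + 6 Fe^3+ + 7 H2O
n(K2Cr2O7) = 0.01490 × 0.1215 = 1.810 × 10^-3 mol
From the 6:1 ratio, n(Fe2+) in the aliquot = 6/1 × 1.810 × 10^-3 = 0.01086 mol
[Fe2+]_dilute = 0.01086 / 0.05000 = 0.2172 mol/L
Dilution factor = 100.0 / 25.34 = 3.946
[Fe2+]_stock = 0.2172 × 3.946 = 0.8573 mol/L

0.8573 mol/L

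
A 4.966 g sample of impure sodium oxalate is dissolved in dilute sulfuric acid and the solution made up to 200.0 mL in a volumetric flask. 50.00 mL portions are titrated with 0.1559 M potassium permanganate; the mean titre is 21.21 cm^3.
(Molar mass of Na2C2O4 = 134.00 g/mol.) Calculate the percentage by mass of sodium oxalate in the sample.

89.22 %

2 MnO4^- + 5 C2O4^2- + 16 H^+ → 2 Mn^2+ + 10 CO2 + 8 H2O
n(KMnO4) per titration = 0.02121 × 0.1559 = 3.307 × 10^-3 mol
From the 5:2 ratio, n(Na2C2O4) in each aliquot = 5/2 × 3.307 × 10^-3 = 8.267 × 10^-3 mol
n(Na2C2O4) in the whole flask = 8.267 × 10^-3 × 200.0/50.00 = 0.03307 mol
mass of Na2C2O4 = 0.03307 × 134.00 = 4.431 g
% Na2C2O4 = 4.431 / 4.966 × 100 = 89.22 %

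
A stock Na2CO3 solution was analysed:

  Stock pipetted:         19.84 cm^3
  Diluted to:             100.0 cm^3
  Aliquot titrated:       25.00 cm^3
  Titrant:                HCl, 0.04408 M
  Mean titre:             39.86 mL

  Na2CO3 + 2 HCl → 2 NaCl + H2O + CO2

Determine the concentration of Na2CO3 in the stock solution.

0.1771 M

n(HCl) = 0.03986 × 0.04408 = 1.757 × 10^-3 mol
From the 1:2 ratio, n(Na2CO3) in the aliquot = 1/2 × 1.757 × 10^-3 = 8.785 × 10^-4 mol
[Na2CO3]_dilute = 8.785 × 10^-4 / 0.02500 = 0.03514 mol/L
Dilution factor = 100.0 / 19.84 = 5.040
[Na2CO3]_stock = 0.03514 × 5.040 = 0.1771 mol/L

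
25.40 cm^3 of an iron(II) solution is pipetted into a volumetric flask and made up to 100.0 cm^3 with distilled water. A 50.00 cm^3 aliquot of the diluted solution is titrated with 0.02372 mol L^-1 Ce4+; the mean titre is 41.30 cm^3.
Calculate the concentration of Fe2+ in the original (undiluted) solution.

Ce^4+ + Fe^2+ → Ce^3+ + Fe^3+
n(Ce4+) = 0.04130 × 0.02372 = 9.796 × 10^-4 mol
n(Fe2+) in the aliquot = 9.796 × 10^-4 mol (1:1 ratio)
[Fe2+]_dilute = 9.796 × 10^-4 / 0.05000 = 0.01959 mol/L
Dilution factor = 100.0 / 25.40 = 3.937
[Fe2+]_stock = 0.01959 × 3.937 = 0.07714 mol/L

0.07714 mol/L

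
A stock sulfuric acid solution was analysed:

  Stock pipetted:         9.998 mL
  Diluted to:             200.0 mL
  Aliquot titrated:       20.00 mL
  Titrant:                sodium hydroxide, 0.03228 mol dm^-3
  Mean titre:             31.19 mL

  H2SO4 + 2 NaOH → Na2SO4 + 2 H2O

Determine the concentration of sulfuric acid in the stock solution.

0.5035 mol/L

n(NaOH) = 0.03119 × 0.03228 = 1.007 × 10^-3 mol
From the 1:2 ratio, n(H2SO4) in the aliquot = 1/2 × 1.007 × 10^-3 = 5.034 × 10^-4 mol
[H2SO4]_dilute = 5.034 × 10^-4 / 0.02000 = 0.02517 mol/L
Dilution factor = 200.0 / 9.998 = 20.00
[H2SO4]_stock = 0.02517 × 20.00 = 0.5035 mol/L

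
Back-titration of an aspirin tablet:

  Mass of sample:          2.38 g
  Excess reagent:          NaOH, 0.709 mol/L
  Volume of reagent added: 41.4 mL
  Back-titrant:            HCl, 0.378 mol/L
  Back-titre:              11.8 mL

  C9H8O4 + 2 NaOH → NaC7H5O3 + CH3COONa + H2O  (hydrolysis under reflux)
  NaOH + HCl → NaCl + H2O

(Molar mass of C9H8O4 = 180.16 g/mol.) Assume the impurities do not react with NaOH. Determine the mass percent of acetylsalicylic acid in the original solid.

n(NaOH) added = 0.0414 × 0.709 = 0.0294 mol
n(HCl) used in back-titration = 0.0118 × 0.378 = 4.46 × 10^-3 mol
n(NaOH) left over = 4.46 × 10^-3 mol (1:1 ratio)
n(NaOH) consumed by analyte = 0.0294 − 4.46 × 10^-3 = 0.0249 mol
From the 1:2 ratio, n(C9H8O4) = 1/2 × 0.0249 = 0.0124 mol
mass of C9H8O4 = 0.0124 × 180.16 = 2.24 g
% C9H8O4 = 2.24 / 2.38 × 100 = 94.2 %

94.2 %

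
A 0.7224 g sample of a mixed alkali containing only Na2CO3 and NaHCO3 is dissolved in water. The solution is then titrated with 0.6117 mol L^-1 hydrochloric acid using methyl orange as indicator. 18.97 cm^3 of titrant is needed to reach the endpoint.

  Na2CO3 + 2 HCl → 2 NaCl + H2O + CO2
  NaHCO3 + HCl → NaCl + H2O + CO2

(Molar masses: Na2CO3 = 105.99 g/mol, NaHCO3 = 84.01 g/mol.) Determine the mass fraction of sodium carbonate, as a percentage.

n(HCl) = 0.01897 × 0.6117 = 0.01160 mol
Let x = n(Na2CO3), y = n(NaHCO3).
Titrant: 2x + 1y = 0.01160;  mass: 105.99x + 84.01y = 0.7224
Solving, x = 4.070 × 10^-3 mol, y = 3.464 × 10^-3 mol
mass of Na2CO3 = 4.070 × 10^-3 × 105.99 = 0.4314 g
% Na2CO3 = 0.4314 / 0.7224 × 100 = 59.71 %

59.71 %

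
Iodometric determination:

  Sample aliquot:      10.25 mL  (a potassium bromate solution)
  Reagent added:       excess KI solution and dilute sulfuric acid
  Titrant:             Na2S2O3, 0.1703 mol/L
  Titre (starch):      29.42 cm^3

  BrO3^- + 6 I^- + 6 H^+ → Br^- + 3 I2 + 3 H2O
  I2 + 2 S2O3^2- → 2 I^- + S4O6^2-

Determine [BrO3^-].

0.08147 mol/L

n(S2O3^2-) = 0.02942 × 0.1703 = 5.010 × 10^-3 mol
n(I2) = n(S2O3^2-)/2 = 2.505 × 10^-3 mol
From the 1:3 ratio, n(BrO3^-) in the aliquot = 1/3 × 2.505 × 10^-3 = 8.350 × 10^-4 mol
[BrO3^-] = 8.350 × 10^-4 / 0.01025 = 0.08147 mol/L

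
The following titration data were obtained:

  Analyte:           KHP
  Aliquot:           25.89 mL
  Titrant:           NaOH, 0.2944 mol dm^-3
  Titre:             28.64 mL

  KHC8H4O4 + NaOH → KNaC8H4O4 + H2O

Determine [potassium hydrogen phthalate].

0.3257 mol/L

n(NaOH) = 0.02864 L × 0.2944 mol/L = 8.432 × 10^-3 mol
n(KHC8H4O4) = 8.432 × 10^-3 mol (1:1 mole ratio)
[KHC8H4O4] = 8.432 × 10^-3 mol / 0.02589 L = 0.3257 mol/L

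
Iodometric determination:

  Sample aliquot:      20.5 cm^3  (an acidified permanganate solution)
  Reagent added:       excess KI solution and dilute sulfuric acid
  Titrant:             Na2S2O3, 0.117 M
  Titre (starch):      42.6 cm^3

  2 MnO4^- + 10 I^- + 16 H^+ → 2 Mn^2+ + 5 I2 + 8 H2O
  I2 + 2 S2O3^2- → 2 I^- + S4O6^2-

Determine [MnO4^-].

0.0486 M

n(S2O3^2-) = 0.0426 × 0.117 = 4.98 × 10^-3 mol
n(I2) = n(S2O3^2-)/2 = 2.49 × 10^-3 mol
From the 2:5 ratio, n(MnO4^-) in the aliquot = 2/5 × 2.49 × 10^-3 = 9.97 × 10^-4 mol
[MnO4^-] = 9.97 × 10^-4 / 0.0205 = 0.0486 mol/L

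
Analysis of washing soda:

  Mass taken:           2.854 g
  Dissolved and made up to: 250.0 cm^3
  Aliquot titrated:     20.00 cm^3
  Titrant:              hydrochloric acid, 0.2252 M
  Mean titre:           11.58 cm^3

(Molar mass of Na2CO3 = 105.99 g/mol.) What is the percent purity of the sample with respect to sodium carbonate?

60.53 %

Na2CO3 + 2 HCl → 2 NaCl + H2O + CO2
n(HCl) per titration = 0.01158 × 0.2252 = 2.608 × 10^-3 mol
From the 1:2 ratio, n(Na2CO3) in each aliquot = 1/2 × 2.608 × 10^-3 = 1.304 × 10^-3 mol
n(Na2CO3) in the whole flask = 1.304 × 10^-3 × 250.0/20.00 = 0.01630 mol
mass of Na2CO3 = 0.01630 × 105.99 = 1.728 g
% Na2CO3 = 1.728 / 2.854 × 100 = 60.53 %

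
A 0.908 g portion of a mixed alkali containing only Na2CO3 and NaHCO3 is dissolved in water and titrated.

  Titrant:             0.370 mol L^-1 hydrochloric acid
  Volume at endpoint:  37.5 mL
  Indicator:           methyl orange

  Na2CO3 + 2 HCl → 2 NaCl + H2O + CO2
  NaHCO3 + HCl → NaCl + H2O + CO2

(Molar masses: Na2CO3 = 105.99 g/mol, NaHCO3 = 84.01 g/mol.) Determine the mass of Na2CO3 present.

0.440 g

n(HCl) = 0.0375 × 0.370 = 0.0139 mol
Let x = n(Na2CO3), y = n(NaHCO3).
Titrant: 2x + 1y = 0.0139;  mass: 105.99x + 84.01y = 0.908
Solving, x = 4.15 × 10^-3 mol, y = 5.57 × 10^-3 mol
mass of Na2CO3 = 4.15 × 10^-3 × 105.99 = 0.440 g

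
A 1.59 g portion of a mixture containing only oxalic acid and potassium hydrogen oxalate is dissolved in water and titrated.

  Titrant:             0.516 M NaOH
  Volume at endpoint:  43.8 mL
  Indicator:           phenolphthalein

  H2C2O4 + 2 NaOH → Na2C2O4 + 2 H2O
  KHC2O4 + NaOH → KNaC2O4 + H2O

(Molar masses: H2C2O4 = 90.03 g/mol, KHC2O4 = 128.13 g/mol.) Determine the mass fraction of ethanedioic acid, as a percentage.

44.5 %

n(NaOH) = 0.0438 × 0.516 = 0.0226 mol
Let x = n(H2C2O4), y = n(KHC2O4).
Titrant: 2x + 1y = 0.0226;  mass: 90.03x + 128.13y = 1.59
Solving, x = 7.86 × 10^-3 mol, y = 6.89 × 10^-3 mol
mass of H2C2O4 = 7.86 × 10^-3 × 90.03 = 0.707 g
% H2C2O4 = 0.707 / 1.59 × 100 = 44.5 %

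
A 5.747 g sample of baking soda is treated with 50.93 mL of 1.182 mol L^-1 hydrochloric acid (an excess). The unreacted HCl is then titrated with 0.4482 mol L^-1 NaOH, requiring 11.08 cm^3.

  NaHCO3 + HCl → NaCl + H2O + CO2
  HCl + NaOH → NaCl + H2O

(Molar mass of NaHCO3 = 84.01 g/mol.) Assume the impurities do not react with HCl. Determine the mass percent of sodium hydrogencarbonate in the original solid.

n(HCl) added = 0.05093 × 1.182 = 0.06020 mol
n(NaOH) used in back-titration = 0.01108 × 0.4482 = 4.966 × 10^-3 mol
n(HCl) left over = 4.966 × 10^-3 mol (1:1 ratio)
n(HCl) consumed by analyte = 0.06020 − 4.966 × 10^-3 = 0.05523 mol
n(NaHCO3) = 0.05523 mol (1:1 ratio)
mass of NaHCO3 = 0.05523 × 84.01 = 4.640 g
% NaHCO3 = 4.640 / 5.747 × 100 = 80.74 %

80.74 %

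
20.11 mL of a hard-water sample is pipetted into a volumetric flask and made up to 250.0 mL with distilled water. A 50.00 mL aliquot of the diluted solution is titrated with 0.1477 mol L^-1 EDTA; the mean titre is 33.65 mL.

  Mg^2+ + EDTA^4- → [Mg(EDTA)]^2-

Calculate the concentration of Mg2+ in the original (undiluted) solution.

1.236 mol/L

n(EDTA) = 0.03365 × 0.1477 = 4.970 × 10^-3 mol
n(Mg2+) in the aliquot = 4.970 × 10^-3 mol (1:1 ratio)
[Mg2+]_dilute = 4.970 × 10^-3 / 0.05000 = 0.09940 mol/L
Dilution factor = 250.0 / 20.11 = 12.43
[Mg2+]_stock = 0.09940 × 12.43 = 1.236 mol/L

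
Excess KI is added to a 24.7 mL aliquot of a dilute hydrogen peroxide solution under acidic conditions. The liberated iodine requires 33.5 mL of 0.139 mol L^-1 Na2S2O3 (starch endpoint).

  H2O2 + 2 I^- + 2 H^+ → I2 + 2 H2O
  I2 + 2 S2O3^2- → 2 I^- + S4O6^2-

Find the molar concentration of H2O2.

n(S2O3^2-) = 0.0335 × 0.139 = 4.66 × 10^-3 mol
n(I2) = n(S2O3^2-)/2 = 2.33 × 10^-3 mol
n(H2O2) in the aliquot = 2.33 × 10^-3 mol (1:1 ratio)
[H2O2] = 2.33 × 10^-3 / 0.0247 = 0.0943 mol/L

0.0943 mol/L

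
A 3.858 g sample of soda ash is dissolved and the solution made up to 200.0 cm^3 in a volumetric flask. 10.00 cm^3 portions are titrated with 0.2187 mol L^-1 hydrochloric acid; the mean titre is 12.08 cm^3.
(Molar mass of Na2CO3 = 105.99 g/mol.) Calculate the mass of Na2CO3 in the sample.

Na2CO3 + 2 HCl → 2 NaCl + H2O + CO2
n(HCl) per titration = 0.01208 × 0.2187 = 2.642 × 10^-3 mol
From the 1:2 ratio, n(Na2CO3) in each aliquot = 1/2 × 2.642 × 10^-3 = 1.321 × 10^-3 mol
n(Na2CO3) in the whole flask = 1.321 × 10^-3 × 200.0/10.00 = 0.02642 mol
mass of Na2CO3 = 0.02642 × 105.99 = 2.800 g

2.800 g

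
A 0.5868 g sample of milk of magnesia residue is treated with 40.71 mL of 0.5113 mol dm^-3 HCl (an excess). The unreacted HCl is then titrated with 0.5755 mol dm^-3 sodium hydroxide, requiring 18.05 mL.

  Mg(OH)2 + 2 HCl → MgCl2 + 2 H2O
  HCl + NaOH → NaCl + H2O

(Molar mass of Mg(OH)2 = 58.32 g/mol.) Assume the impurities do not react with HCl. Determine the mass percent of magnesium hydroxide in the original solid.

51.82 %

n(HCl) added = 0.04071 × 0.5113 = 0.02082 mol
n(NaOH) used in back-titration = 0.01805 × 0.5755 = 0.01039 mol
n(HCl) left over = 0.01039 mol (1:1 ratio)
n(HCl) consumed by analyte = 0.02082 − 0.01039 = 0.01043 mol
From the 1:2 ratio, n(Mg(OH)2) = 1/2 × 0.01043 = 5.214 × 10^-3 mol
mass of Mg(OH)2 = 5.214 × 10^-3 × 58.32 = 0.3041 g
% Mg(OH)2 = 0.3041 / 0.5868 × 100 = 51.82 %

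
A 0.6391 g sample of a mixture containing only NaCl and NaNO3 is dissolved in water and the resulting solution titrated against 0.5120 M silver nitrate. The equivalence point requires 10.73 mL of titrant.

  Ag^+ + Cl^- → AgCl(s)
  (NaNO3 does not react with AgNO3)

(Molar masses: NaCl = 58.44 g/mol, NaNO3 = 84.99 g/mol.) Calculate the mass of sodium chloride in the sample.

n(AgNO3) = 0.01073 × 0.5120 = 5.494 × 10^-3 mol
Let x = n(NaCl), y = n(NaNO3).
Titrant: 1x = 5.494 × 10^-3;  mass: 58.44x + 84.99y = 0.6391
Solving, x = 5.494 × 10^-3 mol, y = 3.742 × 10^-3 mol
mass of NaCl = 5.494 × 10^-3 × 58.44 = 0.3211 g

0.3211 g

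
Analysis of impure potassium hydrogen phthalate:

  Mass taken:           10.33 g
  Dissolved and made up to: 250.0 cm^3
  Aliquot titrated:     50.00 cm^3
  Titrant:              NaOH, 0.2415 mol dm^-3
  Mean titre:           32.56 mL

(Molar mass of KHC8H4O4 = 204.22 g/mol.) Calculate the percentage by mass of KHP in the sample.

KHC8H4O4 + NaOH → KNaC8H4O4 + H2O
n(NaOH) per titration = 0.03256 × 0.2415 = 7.863 × 10^-3 mol
n(KHC8H4O4) in each aliquot = 7.863 × 10^-3 mol (1:1 ratio)
n(KHC8H4O4) in the whole flask = 7.863 × 10^-3 × 250.0/50.00 = 0.03932 mol
mass of KHC8H4O4 = 0.03932 × 204.22 = 8.029 g
% KHC8H4O4 = 8.029 / 10.33 × 100 = 77.73 %

77.73 %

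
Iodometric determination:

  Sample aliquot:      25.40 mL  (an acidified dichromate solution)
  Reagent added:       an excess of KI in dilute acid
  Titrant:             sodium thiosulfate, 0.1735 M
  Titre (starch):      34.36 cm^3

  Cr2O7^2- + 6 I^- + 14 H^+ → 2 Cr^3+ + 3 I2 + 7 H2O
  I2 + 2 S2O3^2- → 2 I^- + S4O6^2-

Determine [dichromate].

0.03912 M

n(S2O3^2-) = 0.03436 × 0.1735 = 5.961 × 10^-3 mol
n(I2) = n(S2O3^2-)/2 = 2.981 × 10^-3 mol
From the 1:3 ratio, n(Cr2O7^2-) in the aliquot = 1/3 × 2.981 × 10^-3 = 9.936 × 10^-4 mol
[Cr2O7^2-] = 9.936 × 10^-4 / 0.02540 = 0.03912 mol/L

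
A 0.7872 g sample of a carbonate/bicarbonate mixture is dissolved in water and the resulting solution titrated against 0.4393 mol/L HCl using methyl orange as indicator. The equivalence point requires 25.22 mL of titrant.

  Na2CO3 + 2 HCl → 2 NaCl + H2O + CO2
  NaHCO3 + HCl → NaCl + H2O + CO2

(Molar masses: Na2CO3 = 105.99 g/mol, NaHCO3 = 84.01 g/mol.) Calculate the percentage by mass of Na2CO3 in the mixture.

31.16 %

n(HCl) = 0.02522 × 0.4393 = 0.01108 mol
Let x = n(Na2CO3), y = n(NaHCO3).
Titrant: 2x + 1y = 0.01108;  mass: 105.99x + 84.01y = 0.7872
Solving, x = 2.314 × 10^-3 mol, y = 6.450 × 10^-3 mol
mass of Na2CO3 = 2.314 × 10^-3 × 105.99 = 0.2453 g
% Na2CO3 = 0.2453 / 0.7872 × 100 = 31.16 %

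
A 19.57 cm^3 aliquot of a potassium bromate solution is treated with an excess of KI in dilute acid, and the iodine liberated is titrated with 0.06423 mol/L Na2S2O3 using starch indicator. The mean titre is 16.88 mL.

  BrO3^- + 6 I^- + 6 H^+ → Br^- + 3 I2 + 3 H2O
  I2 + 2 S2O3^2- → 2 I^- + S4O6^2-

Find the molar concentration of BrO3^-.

0.009234 mol/L

n(S2O3^2-) = 0.01688 × 0.06423 = 1.084 × 10^-3 mol
n(I2) = n(S2O3^2-)/2 = 5.421 × 10^-4 mol
From the 1:3 ratio, n(BrO3^-) in the aliquot = 1/3 × 5.421 × 10^-4 = 1.807 × 10^-4 mol
[BrO3^-] = 1.807 × 10^-4 / 0.01957 = 0.009234 mol/L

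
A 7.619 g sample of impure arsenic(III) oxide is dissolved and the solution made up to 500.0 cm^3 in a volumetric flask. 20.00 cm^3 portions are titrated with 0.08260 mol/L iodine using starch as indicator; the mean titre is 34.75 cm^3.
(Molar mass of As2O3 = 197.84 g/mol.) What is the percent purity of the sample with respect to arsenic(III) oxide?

93.17 %

As2O3 + 2 I2 + 2 H2O → As2O5 + 4 HI
n(I2) per titration = 0.03475 × 0.08260 = 2.870 × 10^-3 mol
From the 1:2 ratio, n(As2O3) in each aliquot = 1/2 × 2.870 × 10^-3 = 1.435 × 10^-3 mol
n(As2O3) in the whole flask = 1.435 × 10^-3 × 500.0/20.00 = 0.03588 mol
mass of As2O3 = 0.03588 × 197.84 = 7.098 g
% As2O3 = 7.098 / 7.619 × 100 = 93.17 %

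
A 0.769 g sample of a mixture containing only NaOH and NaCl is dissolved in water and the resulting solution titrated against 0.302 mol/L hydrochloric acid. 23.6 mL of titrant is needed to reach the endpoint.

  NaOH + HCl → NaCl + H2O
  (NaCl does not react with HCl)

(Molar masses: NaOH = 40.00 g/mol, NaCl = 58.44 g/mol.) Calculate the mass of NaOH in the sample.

n(HCl) = 0.0236 × 0.302 = 7.13 × 10^-3 mol
Let x = n(NaOH), y = n(NaCl).
Titrant: 1x = 7.13 × 10^-3;  mass: 40.00x + 58.44y = 0.769
Solving, x = 7.13 × 10^-3 mol, y = 8.28 × 10^-3 mol
mass of NaOH = 7.13 × 10^-3 × 40.00 = 0.285 g

0.285 g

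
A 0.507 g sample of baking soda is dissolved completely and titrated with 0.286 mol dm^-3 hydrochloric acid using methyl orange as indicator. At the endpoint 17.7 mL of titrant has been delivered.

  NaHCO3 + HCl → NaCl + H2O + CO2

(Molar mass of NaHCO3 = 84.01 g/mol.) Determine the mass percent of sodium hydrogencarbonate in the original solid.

n(HCl) = 0.0177 L × 0.286 mol/L = 5.06 × 10^-3 mol
n(NaHCO3) = 5.06 × 10^-3 mol (1:1 ratio)
mass of NaHCO3 = 5.06 × 10^-3 × 84.01 g/mol = 0.425 g
% NaHCO3 = 0.425 / 0.507 × 100 = 83.9 %

83.9 %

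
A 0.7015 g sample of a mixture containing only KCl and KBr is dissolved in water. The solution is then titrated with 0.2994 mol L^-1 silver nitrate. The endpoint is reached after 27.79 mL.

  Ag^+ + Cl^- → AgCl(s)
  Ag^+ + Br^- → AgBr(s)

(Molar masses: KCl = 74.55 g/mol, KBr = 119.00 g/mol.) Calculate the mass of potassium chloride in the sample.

0.4841 g

n(AgNO3) = 0.02779 × 0.2994 = 8.320 × 10^-3 mol
Let x = n(KCl), y = n(KBr).
Titrant: 1x + 1y = 8.320 × 10^-3;  mass: 74.55x + 119.00y = 0.7015
Solving, x = 6.493 × 10^-3 mol, y = 1.827 × 10^-3 mol
mass of KCl = 6.493 × 10^-3 × 74.55 = 0.4841 g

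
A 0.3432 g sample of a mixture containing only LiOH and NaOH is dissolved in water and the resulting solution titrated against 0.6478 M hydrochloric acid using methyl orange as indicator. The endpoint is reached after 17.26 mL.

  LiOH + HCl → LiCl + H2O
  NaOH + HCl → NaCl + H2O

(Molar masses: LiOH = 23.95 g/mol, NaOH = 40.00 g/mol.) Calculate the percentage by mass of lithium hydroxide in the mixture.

45.24 %

n(HCl) = 0.01726 × 0.6478 = 0.01118 mol
Let x = n(LiOH), y = n(NaOH).
Titrant: 1x + 1y = 0.01118;  mass: 23.95x + 40.00y = 0.3432
Solving, x = 6.482 × 10^-3 mol, y = 4.699 × 10^-3 mol
mass of LiOH = 6.482 × 10^-3 × 23.95 = 0.1553 g
% LiOH = 0.1553 / 0.3432 × 100 = 45.24 %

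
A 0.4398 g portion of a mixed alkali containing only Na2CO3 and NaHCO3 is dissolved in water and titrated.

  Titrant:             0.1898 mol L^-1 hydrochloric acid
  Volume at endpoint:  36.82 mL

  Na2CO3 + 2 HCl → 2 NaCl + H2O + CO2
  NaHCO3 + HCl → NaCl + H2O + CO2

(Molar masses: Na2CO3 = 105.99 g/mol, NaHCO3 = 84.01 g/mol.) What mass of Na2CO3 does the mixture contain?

0.2517 g

n(HCl) = 0.03682 × 0.1898 = 6.988 × 10^-3 mol
Let x = n(Na2CO3), y = n(NaHCO3).
Titrant: 2x + 1y = 6.988 × 10^-3;  mass: 105.99x + 84.01y = 0.4398
Solving, x = 2.375 × 10^-3 mol, y = 2.239 × 10^-3 mol
mass of Na2CO3 = 2.375 × 10^-3 × 105.99 = 0.2517 g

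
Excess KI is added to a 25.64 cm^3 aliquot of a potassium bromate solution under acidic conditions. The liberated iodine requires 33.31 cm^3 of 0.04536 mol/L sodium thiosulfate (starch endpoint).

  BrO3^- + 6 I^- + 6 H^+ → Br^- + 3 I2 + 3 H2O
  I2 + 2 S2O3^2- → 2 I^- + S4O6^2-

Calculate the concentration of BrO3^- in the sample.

0.009822 mol/L

n(S2O3^2-) = 0.03331 × 0.04536 = 1.511 × 10^-3 mol
n(I2) = n(S2O3^2-)/2 = 7.555 × 10^-4 mol
From the 1:3 ratio, n(BrO3^-) in the aliquot = 1/3 × 7.555 × 10^-4 = 2.518 × 10^-4 mol
[BrO3^-] = 2.518 × 10^-4 / 0.02564 = 0.009822 mol/L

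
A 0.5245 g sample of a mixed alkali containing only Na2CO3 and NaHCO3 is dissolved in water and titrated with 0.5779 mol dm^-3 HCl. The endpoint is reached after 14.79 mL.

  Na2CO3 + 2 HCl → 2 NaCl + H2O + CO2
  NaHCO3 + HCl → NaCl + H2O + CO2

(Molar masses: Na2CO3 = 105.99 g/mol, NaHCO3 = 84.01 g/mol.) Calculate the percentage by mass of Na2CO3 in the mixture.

63.05 %

n(HCl) = 0.01479 × 0.5779 = 8.547 × 10^-3 mol
Let x = n(Na2CO3), y = n(NaHCO3).
Titrant: 2x + 1y = 8.547 × 10^-3;  mass: 105.99x + 84.01y = 0.5245
Solving, x = 3.120 × 10^-3 mol, y = 2.307 × 10^-3 mol
mass of Na2CO3 = 3.120 × 10^-3 × 105.99 = 0.3307 g
% Na2CO3 = 0.3307 / 0.5245 × 100 = 63.05 %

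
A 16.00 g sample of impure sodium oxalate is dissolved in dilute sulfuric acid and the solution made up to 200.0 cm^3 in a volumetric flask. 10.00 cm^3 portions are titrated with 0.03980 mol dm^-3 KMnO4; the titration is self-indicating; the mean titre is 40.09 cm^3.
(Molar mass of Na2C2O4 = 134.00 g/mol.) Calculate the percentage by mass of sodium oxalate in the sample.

66.81 %

2 MnO4^- + 5 C2O4^2- + 16 H^+ → 2 Mn^2+ + 10 CO2 + 8 H2O
n(KMnO4) per titration = 0.04009 × 0.03980 = 1.596 × 10^-3 mol
From the 5:2 ratio, n(Na2C2O4) in each aliquot = 5/2 × 1.596 × 10^-3 = 3.989 × 10^-3 mol
n(Na2C2O4) in the whole flask = 3.989 × 10^-3 × 200.0/10.00 = 0.07978 mol
mass of Na2C2O4 = 0.07978 × 134.00 = 10.69 g
% Na2C2O4 = 10.69 / 16.00 × 100 = 66.81 %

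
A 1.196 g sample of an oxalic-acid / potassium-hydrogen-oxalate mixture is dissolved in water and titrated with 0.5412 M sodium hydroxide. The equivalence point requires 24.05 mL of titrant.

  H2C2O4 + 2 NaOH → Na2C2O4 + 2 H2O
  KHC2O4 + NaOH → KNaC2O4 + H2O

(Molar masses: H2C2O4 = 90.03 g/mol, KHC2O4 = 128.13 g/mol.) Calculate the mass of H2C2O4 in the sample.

n(NaOH) = 0.02405 × 0.5412 = 0.01302 mol
Let x = n(H2C2O4), y = n(KHC2O4).
Titrant: 2x + 1y = 0.01302;  mass: 90.03x + 128.13y = 1.196
Solving, x = 2.838 × 10^-3 mol, y = 7.340 × 10^-3 mol
mass of H2C2O4 = 2.838 × 10^-3 × 90.03 = 0.2555 g

0.2555 g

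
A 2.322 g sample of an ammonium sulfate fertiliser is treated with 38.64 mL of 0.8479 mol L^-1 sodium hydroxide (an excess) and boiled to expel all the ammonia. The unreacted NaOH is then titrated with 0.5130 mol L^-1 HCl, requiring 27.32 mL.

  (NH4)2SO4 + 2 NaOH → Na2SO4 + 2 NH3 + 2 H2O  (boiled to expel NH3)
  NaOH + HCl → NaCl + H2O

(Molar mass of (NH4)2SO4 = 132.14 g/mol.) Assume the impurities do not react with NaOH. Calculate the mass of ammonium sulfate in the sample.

1.239 g

n(NaOH) added = 0.03864 × 0.8479 = 0.03276 mol
n(HCl) used in back-titration = 0.02732 × 0.5130 = 0.01402 mol
n(NaOH) left over = 0.01402 mol (1:1 ratio)
n(NaOH) consumed by analyte = 0.03276 − 0.01402 = 0.01875 mol
From the 1:2 ratio, n((NH4)2SO4) = 1/2 × 0.01875 = 9.374 × 10^-3 mol
mass of (NH4)2SO4 = 9.374 × 10^-3 × 132.14 = 1.239 g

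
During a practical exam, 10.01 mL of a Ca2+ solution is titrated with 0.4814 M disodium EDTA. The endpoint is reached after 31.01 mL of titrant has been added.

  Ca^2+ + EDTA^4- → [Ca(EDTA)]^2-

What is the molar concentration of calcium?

1.491 M

n(EDTA) = 0.03101 L × 0.4814 mol/L = 0.01493 mol
n(Ca2+) = 0.01493 mol (1:1 mole ratio)
[Ca2+] = 0.01493 mol / 0.01001 L = 1.491 mol/L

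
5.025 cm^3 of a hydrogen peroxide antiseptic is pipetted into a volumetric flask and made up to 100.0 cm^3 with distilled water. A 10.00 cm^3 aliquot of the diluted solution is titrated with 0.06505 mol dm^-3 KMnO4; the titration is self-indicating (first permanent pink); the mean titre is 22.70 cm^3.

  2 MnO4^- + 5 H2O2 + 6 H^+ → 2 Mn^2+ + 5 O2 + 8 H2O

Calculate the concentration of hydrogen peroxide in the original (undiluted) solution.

7.346 mol/L

n(KMnO4) = 0.02270 × 0.06505 = 1.477 × 10^-3 mol
From the 5:2 ratio, n(H2O2) in the aliquot = 5/2 × 1.477 × 10^-3 = 3.692 × 10^-3 mol
[H2O2]_dilute = 3.692 × 10^-3 / 0.01000 = 0.3692 mol/L
Dilution factor = 100.0 / 5.025 = 19.90
[H2O2]_stock = 0.3692 × 19.90 = 7.346 mol/L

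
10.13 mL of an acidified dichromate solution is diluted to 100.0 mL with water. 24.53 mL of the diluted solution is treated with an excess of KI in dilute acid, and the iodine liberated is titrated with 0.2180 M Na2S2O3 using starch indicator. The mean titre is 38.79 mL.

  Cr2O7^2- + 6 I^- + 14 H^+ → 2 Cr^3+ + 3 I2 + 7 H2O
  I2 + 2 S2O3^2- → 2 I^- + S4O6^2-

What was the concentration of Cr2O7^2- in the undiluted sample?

0.5672 M

n(S2O3^2-) = 0.03879 × 0.2180 = 8.456 × 10^-3 mol
n(I2) = n(S2O3^2-)/2 = 4.228 × 10^-3 mol
From the 1:3 ratio, n(Cr2O7^2-) in the aliquot = 1/3 × 4.228 × 10^-3 = 1.409 × 10^-3 mol
[Cr2O7^2-]_dilute = 1.409 × 10^-3 / 0.02453 = 0.05745 mol/L
[Cr2O7^2-]_original = 0.05745 × 100.0/10.13 = 0.5672 mol/L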